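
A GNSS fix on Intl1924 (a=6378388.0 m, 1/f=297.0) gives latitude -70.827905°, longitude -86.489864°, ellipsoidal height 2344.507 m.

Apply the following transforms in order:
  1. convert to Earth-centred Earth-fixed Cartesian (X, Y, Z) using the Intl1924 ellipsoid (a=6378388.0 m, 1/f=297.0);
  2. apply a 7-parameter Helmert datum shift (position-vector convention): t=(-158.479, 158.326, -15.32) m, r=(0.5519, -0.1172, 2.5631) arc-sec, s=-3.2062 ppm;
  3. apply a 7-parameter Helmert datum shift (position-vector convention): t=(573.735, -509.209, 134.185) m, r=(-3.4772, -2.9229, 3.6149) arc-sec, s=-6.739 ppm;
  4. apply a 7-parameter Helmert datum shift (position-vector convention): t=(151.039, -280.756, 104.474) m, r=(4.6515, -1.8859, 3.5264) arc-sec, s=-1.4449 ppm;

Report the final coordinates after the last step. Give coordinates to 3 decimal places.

start: φ=-70.827905°, λ=-86.489864°, h=2344.507 m
→ ECEF (a=6378388.000, f=1/297.0): X=128682.0350, Y=-2097842.1179, Z=-6004359.1282
→ Helmert 7p (PV): X=128552.6233, Y=-2097659.4011, Z=-6004360.7371
→ Helmert 7p (PV): X=129247.3393, Y=-2098253.4415, Z=-6004148.9050
→ Helmert 7p (PV): X=129488.9607, Y=-2098393.5560, Z=-6004081.8918

X=129488.961 m, Y=-2098393.556 m, Z=-6004081.892 m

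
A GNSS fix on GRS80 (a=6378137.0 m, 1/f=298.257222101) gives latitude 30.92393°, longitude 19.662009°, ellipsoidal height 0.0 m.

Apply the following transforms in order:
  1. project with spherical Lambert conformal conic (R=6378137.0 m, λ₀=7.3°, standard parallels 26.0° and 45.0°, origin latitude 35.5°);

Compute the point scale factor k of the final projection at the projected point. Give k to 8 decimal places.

0.98962072

start: φ=30.923930°, λ=19.662009°, h=0.000 m
→ into lcc (λ₀=7.3°): φ=30.92393000°, λ−λ₀=12.36200900°
scale k = 0.98962072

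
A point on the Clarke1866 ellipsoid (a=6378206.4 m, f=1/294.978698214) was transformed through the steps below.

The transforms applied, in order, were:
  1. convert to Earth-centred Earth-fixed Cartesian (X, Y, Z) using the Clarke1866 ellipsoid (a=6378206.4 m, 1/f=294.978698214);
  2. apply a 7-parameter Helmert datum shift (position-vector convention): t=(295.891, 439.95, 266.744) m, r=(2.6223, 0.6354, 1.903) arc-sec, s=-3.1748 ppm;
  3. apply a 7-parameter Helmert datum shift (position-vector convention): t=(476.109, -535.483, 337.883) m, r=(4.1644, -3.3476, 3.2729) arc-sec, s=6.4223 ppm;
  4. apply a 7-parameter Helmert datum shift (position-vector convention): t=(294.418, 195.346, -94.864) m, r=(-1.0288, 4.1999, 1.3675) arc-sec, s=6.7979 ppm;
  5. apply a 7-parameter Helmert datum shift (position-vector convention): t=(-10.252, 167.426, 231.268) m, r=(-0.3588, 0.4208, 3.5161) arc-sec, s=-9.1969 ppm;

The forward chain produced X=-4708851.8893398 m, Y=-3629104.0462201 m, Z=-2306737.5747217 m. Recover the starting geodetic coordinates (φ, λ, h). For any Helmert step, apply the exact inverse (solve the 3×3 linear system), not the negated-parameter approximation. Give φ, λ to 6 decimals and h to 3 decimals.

φ=-21.340701°, λ=-142.385001°, h=2720.351 m

start: X=-4708851.8893, Y=-3629104.0462, Z=-2306737.5747 m
→ Helmert⁻¹: X=-4708942.1036, Y=-3629220.5664, Z=-2307005.9796
→ Helmert⁻¹: X=-4709181.5962, Y=-3629348.5123, Z=-2307009.4228
→ Helmert⁻¹: X=-4709722.4826, Y=-3628761.5738, Z=-2307182.7872
→ Helmert⁻¹: X=-4710059.7019, Y=-3629198.9257, Z=-2307425.2273
→ geod (Bowring, a=6378206.400): φ=-21.34070100°, λ=-142.38500100°, h=2720.3510 m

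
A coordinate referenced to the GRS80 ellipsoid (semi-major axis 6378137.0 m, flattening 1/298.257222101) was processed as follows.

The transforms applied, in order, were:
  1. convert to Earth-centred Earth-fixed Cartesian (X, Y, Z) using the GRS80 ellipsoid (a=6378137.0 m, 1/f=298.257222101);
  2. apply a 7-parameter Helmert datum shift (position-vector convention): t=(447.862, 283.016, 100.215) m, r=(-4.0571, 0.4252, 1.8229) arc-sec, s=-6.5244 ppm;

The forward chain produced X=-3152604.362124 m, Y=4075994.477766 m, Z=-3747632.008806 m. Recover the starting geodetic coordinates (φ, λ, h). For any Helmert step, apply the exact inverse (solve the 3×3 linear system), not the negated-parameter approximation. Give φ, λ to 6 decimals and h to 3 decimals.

start: X=-3152604.3621, Y=4075994.4778, Z=-3747632.0088 m
→ Helmert⁻¹: X=-3153029.0495, Y=4075839.6335, Z=-3747683.0062
→ geod (Bowring, a=6378137.000): φ=-36.21060000°, λ=127.72518000°, h=1034.6130 m

φ=-36.210600°, λ=127.725180°, h=1034.613 m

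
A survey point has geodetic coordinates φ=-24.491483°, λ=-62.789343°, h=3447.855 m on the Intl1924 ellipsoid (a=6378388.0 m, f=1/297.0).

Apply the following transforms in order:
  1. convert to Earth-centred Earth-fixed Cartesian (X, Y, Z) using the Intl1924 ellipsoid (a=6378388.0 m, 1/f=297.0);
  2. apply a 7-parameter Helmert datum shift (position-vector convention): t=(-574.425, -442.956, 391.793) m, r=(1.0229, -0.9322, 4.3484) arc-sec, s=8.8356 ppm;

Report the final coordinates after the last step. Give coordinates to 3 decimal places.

X=2656714.778 m, Y=-5168299.778 m, Z=-2629028.368 m

start: φ=-24.491483°, λ=-62.789343°, h=3447.855 m
→ ECEF (a=6378388.000, f=1/297.0): X=2657144.8934, Y=-5167880.2180, Z=-2629383.3093
→ Helmert 7p (PV): X=2656714.7776, Y=-5168299.7783, Z=-2629028.3681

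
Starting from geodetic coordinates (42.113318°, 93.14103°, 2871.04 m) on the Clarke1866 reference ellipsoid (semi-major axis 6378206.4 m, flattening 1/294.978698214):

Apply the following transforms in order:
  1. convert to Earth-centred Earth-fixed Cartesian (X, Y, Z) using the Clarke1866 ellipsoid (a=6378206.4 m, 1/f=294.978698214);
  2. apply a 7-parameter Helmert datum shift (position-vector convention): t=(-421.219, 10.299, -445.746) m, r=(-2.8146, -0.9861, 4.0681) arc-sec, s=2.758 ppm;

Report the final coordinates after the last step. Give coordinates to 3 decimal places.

start: φ=42.113318°, λ=93.141030°, h=2871.040 m
→ ECEF (a=6378206.400, f=1/294.978698214): X=-259768.2808, Y=4733706.0944, Z=4256673.9703
→ Helmert 7p (PV): X=-260303.9282, Y=4733782.4105, Z=4256174.1281

X=-260303.928 m, Y=4733782.410 m, Z=4256174.128 m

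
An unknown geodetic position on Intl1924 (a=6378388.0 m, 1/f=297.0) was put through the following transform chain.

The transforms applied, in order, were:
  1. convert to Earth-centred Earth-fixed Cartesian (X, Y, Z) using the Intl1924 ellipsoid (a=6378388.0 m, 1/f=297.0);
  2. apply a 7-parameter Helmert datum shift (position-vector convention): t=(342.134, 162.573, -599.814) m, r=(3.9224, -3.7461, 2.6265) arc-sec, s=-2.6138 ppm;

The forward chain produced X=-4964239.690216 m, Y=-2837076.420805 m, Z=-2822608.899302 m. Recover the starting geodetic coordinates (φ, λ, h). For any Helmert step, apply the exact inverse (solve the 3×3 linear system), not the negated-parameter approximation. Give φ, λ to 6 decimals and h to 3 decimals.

start: X=-4964239.6902, Y=-2837076.4208, Z=-2822608.8993 m
→ Helmert⁻¹: X=-4964682.1787, Y=-2837236.8530, Z=-2821872.3411
→ geod (Bowring, a=6378388.000): φ=-26.41943000°, λ=-150.25272100°, h=2428.5350 m

φ=-26.419430°, λ=-150.252721°, h=2428.535 m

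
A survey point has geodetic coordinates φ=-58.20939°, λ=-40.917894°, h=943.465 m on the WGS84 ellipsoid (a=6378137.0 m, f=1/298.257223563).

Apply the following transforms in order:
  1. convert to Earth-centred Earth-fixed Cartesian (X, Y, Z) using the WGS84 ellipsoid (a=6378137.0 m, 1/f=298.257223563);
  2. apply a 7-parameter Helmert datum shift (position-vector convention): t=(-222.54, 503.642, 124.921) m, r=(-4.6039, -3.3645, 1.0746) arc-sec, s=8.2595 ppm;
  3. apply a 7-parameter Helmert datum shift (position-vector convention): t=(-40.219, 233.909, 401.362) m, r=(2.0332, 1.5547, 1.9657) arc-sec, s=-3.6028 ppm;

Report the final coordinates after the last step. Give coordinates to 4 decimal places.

start: φ=-58.209390°, λ=-40.917894°, h=943.465 m
→ ECEF (a=6378137.000, f=1/298.257223563): X=2545599.9228, Y=-2206459.7540, Z=-5398862.1272
→ Helmert 7p (PV): X=2545497.9681, Y=-2206081.5794, Z=-5398691.0257
→ Helmert 7p (PV): X=2545428.9101, Y=-2205762.2480, Z=-5398311.1454

X=2545428.9101 m, Y=-2205762.2480 m, Z=-5398311.1454 m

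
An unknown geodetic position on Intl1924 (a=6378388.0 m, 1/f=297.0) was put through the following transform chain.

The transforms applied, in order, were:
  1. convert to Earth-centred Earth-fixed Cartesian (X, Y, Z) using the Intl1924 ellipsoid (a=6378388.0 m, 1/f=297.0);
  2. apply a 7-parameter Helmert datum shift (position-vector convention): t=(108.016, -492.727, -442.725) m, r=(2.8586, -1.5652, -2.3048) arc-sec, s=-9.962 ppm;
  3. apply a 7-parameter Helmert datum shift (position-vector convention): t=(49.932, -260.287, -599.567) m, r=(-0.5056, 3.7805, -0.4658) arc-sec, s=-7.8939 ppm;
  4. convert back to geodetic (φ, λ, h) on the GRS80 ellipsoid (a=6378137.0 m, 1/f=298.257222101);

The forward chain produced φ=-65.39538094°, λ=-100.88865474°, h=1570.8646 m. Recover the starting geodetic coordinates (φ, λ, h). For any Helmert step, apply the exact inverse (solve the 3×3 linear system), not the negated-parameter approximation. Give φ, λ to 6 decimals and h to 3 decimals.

φ=-65.397371°, λ=-100.892704°, h=265.686 m

start: φ=-65.395381°, λ=-100.888655°, h=1570.865 m
→ ECEF (a=6378137.000, f=1/298.257222101): X=-503155.9332, Y=-2615640.9101, Z=-5777630.4511
→ Helmert⁻¹: X=-503098.0465, Y=-2615388.2440, Z=-5777092.1197
→ Helmert⁻¹: X=-503225.6906, Y=-2615007.2481, Z=-5776666.8825
→ geod (Bowring, a=6378388.000): φ=-65.39737100°, λ=-100.89270400°, h=265.6860 m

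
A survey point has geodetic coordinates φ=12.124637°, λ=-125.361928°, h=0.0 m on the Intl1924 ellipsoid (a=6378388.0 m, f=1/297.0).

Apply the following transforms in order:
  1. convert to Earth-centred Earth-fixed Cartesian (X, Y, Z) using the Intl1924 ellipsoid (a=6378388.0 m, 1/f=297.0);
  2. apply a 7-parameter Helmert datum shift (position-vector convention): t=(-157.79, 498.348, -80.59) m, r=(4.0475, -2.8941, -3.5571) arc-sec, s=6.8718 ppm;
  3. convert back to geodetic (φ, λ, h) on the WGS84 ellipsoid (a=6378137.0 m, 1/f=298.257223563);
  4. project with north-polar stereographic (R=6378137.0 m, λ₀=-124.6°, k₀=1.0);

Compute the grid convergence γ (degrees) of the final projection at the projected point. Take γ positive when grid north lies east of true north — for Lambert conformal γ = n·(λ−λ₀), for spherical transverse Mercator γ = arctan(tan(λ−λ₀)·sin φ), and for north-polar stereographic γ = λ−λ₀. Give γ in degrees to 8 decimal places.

-0.76674891

start: φ=12.124637°, λ=-125.361928°, h=0.000 m
→ ECEF (a=6378388.000, f=1/297.0): X=-3609615.2324, Y=-5086376.4283, Z=1330901.0997
→ Helmert 7p (PV): X=-3609904.2177, Y=-5085876.8998, Z=1330679.1987
→ geod (Bowring, a=6378137.000): φ=12.12279352°, λ=-125.36674891°, h=-34.3691 m
→ into stereo (λ₀=-124.6°): φ=12.12279352°, λ−λ₀=-0.76674891°
convergence γ = -0.76674891°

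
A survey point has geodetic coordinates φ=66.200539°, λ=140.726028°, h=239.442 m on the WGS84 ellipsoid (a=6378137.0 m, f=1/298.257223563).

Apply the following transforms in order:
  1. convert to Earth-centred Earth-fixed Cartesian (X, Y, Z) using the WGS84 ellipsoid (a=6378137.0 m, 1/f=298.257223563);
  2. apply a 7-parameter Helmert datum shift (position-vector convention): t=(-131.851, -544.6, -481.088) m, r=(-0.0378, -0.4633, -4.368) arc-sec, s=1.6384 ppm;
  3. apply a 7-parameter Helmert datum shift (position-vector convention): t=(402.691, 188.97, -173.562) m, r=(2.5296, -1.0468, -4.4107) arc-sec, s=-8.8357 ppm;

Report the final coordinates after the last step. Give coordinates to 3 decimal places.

start: φ=66.200539°, λ=140.726028°, h=239.442 m
→ ECEF (a=6378137.000, f=1/298.257223563): X=-1998141.2962, Y=1633944.4645, Z=5813226.2664
→ Helmert 7p (PV): X=-1998254.8768, Y=1633445.9209, Z=5812749.9152
→ Helmert 7p (PV): X=-1997829.1006, Y=1633591.9019, Z=5812534.8845

X=-1997829.101 m, Y=1633591.902 m, Z=5812534.885 m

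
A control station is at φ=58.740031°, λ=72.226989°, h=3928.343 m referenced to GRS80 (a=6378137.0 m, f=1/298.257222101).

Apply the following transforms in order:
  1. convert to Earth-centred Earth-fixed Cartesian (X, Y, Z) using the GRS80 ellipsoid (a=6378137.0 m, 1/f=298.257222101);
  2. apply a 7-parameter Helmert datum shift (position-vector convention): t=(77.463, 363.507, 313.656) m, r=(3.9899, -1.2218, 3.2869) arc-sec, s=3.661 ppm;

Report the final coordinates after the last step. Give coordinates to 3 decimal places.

X=1013393.213 m, Y=3161756.427 m, Z=5432723.846 m

start: φ=58.740031°, λ=72.226989°, h=3928.343 m
→ ECEF (a=6378137.000, f=1/298.257222101): X=1013394.5978, Y=3161470.2775, Z=5432323.1448
→ Helmert 7p (PV): X=1013393.2133, Y=3161756.4266, Z=5432723.8457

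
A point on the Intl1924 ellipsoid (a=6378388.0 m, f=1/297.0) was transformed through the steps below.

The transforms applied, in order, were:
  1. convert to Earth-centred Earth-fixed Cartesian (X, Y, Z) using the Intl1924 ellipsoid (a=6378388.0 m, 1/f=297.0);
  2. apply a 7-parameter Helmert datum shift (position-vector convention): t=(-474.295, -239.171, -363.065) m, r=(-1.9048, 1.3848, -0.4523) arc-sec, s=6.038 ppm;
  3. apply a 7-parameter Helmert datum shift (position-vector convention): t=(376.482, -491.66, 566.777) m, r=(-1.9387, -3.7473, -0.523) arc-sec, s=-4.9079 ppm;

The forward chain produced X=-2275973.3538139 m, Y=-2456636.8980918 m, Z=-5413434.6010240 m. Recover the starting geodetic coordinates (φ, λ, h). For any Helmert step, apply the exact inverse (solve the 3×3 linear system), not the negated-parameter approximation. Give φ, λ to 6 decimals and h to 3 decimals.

φ=-58.436414°, λ=-132.822794°, h=2579.844 m

start: X=-2275973.3538, Y=-2456636.8981, Z=-5413434.6010 m
→ Helmert⁻¹: X=-2276453.1389, Y=-2456112.1781, Z=-5414009.6774
→ Helmert⁻¹: X=-2275923.3709, Y=-2455813.1756, Z=-5413651.8837
→ geod (Bowring, a=6378388.000): φ=-58.43641400°, λ=-132.82279400°, h=2579.8440 m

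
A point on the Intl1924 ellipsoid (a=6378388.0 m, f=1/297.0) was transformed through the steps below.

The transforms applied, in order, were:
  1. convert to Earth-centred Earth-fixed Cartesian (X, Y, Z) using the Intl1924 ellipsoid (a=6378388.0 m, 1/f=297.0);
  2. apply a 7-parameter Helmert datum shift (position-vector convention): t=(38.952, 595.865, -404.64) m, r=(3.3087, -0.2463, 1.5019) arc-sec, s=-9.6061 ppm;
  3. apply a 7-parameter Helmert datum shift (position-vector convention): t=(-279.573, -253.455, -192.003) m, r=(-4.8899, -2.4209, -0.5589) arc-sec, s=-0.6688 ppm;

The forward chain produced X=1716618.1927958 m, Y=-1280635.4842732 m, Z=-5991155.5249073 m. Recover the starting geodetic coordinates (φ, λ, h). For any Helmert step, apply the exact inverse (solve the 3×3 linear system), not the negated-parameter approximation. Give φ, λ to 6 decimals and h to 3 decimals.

φ=-70.447176°, λ=-36.727769°, h=2750.306 m

start: X=1716618.1928, Y=-1280635.4843, Z=-5991155.5249 m
→ Helmert⁻¹: X=1716832.0673, Y=-1280236.2051, Z=-5991018.0293
→ Helmert⁻¹: X=1716793.1266, Y=-1280952.9710, Z=-5990652.4385
→ geod (Bowring, a=6378388.000): φ=-70.44717600°, λ=-36.72776900°, h=2750.3060 m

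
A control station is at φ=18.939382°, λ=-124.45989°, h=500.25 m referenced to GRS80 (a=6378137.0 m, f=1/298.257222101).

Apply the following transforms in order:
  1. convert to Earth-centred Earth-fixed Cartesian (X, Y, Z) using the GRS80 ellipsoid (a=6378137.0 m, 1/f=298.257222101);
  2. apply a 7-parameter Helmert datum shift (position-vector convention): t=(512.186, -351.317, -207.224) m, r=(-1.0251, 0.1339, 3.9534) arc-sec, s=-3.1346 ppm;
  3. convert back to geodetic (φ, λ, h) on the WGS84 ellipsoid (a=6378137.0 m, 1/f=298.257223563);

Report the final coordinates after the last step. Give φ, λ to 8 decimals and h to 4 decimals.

start: φ=18.939382°, λ=-124.459890°, h=500.250 m
→ ECEF (a=6378137.000, f=1/298.257222101): X=-3415029.1626, Y=-4976357.7877, Z=2057166.3290
→ Helmert 7p (PV): X=-3414409.5567, Y=-4976748.7365, Z=2056979.6051
→ geod (Bowring, a=6378137.000): φ=18.93786922°, λ=-124.45294008°, h=412.9737 m

φ=18.93786922°, λ=-124.45294008°, h=412.9737 m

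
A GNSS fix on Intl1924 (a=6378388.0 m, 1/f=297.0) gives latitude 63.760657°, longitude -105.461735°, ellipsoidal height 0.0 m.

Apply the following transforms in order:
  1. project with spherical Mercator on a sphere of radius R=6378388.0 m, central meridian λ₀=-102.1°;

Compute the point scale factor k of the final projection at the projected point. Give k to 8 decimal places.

2.26181983

start: φ=63.760657°, λ=-105.461735°, h=0.000 m
→ into merc (λ₀=-102.1°): φ=63.76065700°, λ−λ₀=-3.36173500°
scale k = 2.26181983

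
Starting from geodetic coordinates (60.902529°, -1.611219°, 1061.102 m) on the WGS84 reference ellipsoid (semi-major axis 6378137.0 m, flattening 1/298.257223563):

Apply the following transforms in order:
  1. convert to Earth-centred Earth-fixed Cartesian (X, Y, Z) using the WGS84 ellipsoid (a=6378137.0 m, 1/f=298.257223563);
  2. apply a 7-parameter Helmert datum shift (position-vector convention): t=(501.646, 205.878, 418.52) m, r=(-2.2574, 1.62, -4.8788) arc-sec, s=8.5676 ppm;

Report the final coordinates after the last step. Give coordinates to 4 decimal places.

start: φ=60.902529°, λ=-1.611219°, h=1061.102 m
→ ECEF (a=6378137.000, f=1/298.257223563): X=3108911.2757, Y=-87448.9845, Z=5550996.1838
→ Helmert 7p (PV): X=3109481.0869, Y=-87256.6401, Z=5551438.8021

X=3109481.0869 m, Y=-87256.6401 m, Z=5551438.8021 m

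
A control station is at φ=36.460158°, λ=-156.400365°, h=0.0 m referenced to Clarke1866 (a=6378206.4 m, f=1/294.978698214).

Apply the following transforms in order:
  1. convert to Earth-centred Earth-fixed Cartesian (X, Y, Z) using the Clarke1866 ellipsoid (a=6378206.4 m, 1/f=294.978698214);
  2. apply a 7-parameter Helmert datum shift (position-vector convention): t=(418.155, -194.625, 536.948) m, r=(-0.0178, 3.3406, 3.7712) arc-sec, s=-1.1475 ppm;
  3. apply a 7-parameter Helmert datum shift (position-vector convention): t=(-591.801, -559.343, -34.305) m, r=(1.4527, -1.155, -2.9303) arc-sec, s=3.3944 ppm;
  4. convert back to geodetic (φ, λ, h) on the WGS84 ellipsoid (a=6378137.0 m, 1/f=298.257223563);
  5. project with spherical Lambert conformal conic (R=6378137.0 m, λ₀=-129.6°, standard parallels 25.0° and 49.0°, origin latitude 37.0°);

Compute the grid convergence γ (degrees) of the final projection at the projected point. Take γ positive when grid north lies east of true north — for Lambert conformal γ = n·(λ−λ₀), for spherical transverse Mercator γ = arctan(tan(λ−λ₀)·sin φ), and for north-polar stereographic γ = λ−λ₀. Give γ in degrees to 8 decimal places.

start: φ=36.460158°, λ=-156.400365°, h=0.000 m
→ ECEF (a=6378206.400, f=1/294.978698214): X=-4706400.6981, Y=-2056140.2022, Z=3769188.3296
→ Helmert 7p (PV): X=-4705878.5050, Y=-2056418.1909, Z=3769797.3532
→ Helmert 7p (PV): X=-4706536.6036, Y=-2056944.2103, Z=3769735.0101
→ geod (Bowring, a=6378137.000): φ=36.45968193°, λ=-156.39275340°, h=669.5142 m
→ into lcc (λ₀=-129.6°): φ=36.45968193°, λ−λ₀=-26.79275340°
convergence γ = -16.24500948°

-16.24500948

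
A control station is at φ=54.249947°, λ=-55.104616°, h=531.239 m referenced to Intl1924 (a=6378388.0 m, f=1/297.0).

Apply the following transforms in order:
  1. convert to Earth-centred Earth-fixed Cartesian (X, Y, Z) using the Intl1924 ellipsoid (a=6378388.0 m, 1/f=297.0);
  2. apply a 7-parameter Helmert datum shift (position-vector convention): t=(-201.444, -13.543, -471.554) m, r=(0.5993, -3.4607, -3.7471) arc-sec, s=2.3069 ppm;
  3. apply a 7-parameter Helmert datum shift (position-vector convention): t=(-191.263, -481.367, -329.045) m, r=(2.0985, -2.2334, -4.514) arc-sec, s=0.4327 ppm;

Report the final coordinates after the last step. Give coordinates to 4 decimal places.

start: φ=54.249947°, λ=-55.104616°, h=531.239 m
→ ECEF (a=6378388.000, f=1/297.0): X=2136811.9571, Y=-3063574.0598, Z=5153582.8030
→ Helmert 7p (PV): X=2136473.3214, Y=-3063648.4622, Z=5153150.0880
→ Helmert 7p (PV): X=2136160.1390, Y=-3064230.3377, Z=5152815.2371

X=2136160.1390 m, Y=-3064230.3377 m, Z=5152815.2371 m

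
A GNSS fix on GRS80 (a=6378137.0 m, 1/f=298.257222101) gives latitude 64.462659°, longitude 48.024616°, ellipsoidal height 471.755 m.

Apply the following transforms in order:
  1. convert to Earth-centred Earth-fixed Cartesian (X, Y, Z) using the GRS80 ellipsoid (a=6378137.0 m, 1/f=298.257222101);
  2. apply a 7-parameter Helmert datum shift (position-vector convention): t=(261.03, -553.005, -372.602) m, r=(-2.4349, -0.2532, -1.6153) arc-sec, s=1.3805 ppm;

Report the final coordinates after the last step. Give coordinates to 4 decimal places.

X=1844410.7774 m, Y=2049396.4122 m, Z=5732176.7170 m

start: φ=64.462659°, λ=48.024616°, h=471.755 m
→ ECEF (a=6378137.000, f=1/298.257222101): X=1844138.1854, Y=2049893.3577, Z=5732563.3399
→ Helmert 7p (PV): X=1844410.7774, Y=2049396.4122, Z=5732176.7170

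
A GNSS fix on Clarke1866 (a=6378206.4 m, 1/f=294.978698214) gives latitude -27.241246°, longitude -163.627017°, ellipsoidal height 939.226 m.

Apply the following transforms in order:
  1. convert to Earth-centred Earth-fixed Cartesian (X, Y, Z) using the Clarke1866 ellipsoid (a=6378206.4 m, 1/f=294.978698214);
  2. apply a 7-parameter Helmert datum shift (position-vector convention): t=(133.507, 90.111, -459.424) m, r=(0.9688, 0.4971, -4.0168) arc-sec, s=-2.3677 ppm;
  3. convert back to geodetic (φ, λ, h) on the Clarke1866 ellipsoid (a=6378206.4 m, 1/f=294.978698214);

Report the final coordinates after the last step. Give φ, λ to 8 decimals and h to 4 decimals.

φ=-27.24550938°, λ=-163.62877763°, h=997.9615 m

start: φ=-27.241246°, λ=-163.627017°, h=939.226 m
→ ECEF (a=6378206.400, f=1/294.978698214): X=-5445477.1571, Y=-1599901.3124, Z=-2902274.8756
→ Helmert 7p (PV): X=-5445368.9077, Y=-1599687.7367, Z=-2902721.8188
→ geod (Bowring, a=6378206.400): φ=-27.24550938°, λ=-163.62877763°, h=997.9615 m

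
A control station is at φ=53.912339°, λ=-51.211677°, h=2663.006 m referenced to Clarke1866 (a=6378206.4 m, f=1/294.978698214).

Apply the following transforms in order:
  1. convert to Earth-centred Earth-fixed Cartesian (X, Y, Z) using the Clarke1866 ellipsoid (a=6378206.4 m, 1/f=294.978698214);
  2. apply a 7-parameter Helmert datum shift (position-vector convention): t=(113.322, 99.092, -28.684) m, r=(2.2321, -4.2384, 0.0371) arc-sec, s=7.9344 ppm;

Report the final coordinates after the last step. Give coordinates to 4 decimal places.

start: φ=53.912339°, λ=-51.211677°, h=2663.006 m
→ ECEF (a=6378206.400, f=1/294.978698214): X=2359696.3829, Y=-2936095.5462, Z=5132951.8985
→ Helmert 7p (PV): X=2359723.4813, Y=-2936074.8727, Z=5132980.6564

X=2359723.4813 m, Y=-2936074.8727 m, Z=5132980.6564 m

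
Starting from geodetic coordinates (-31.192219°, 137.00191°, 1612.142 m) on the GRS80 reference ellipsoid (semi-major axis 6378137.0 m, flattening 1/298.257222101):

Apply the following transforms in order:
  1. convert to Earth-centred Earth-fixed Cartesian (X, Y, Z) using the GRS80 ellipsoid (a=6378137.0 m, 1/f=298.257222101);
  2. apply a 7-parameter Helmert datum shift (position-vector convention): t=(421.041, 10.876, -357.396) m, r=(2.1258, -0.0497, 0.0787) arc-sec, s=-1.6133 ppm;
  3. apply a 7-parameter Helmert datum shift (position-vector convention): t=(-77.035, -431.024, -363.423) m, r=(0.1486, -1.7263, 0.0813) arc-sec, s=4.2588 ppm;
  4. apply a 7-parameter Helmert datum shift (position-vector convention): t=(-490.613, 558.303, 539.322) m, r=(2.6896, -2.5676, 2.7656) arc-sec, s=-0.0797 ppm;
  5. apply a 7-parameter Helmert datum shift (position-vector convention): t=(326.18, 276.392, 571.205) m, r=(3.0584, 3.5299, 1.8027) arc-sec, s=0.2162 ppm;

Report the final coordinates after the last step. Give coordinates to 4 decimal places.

X=-3994947.8151 m, Y=3725650.7942 m, Z=-3284467.8655 m

start: φ=-31.192219°, λ=137.001910°, h=1612.142 m
→ ECEF (a=6378137.000, f=1/298.257222101): X=-3995043.8526, Y=3725189.6827, Z=-3284977.5675
→ Helmert 7p (PV): X=-3994616.9962, Y=3725226.8800, Z=-3285292.2341
→ Helmert 7p (PV): X=-3994685.0160, Y=3724812.5134, Z=-3285700.3971
→ Helmert 7p (PV): X=-3995184.3523, Y=3725359.8028, Z=-3285161.9695
→ Helmert 7p (PV): X=-3994947.8151, Y=3725650.7942, Z=-3284467.8655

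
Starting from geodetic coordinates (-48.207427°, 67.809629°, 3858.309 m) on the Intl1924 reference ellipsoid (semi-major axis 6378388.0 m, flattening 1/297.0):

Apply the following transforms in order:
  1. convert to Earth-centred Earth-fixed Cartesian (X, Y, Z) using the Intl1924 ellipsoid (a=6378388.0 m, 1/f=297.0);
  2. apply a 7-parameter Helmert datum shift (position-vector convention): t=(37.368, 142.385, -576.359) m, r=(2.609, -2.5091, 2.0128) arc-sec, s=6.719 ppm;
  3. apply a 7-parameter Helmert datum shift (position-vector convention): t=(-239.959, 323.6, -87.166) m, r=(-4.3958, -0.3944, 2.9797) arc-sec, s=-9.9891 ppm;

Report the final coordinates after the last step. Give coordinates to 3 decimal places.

X=1609201.587 m, Y=3946154.518 m, Z=-4735903.263 m

start: φ=-48.207427°, λ=67.809629°, h=3858.309 m
→ ECEF (a=6378388.000, f=1/297.0): X=1609438.2905, Y=3945703.5118, Z=-4735243.6996
→ Helmert 7p (PV): X=1609505.5706, Y=3945948.0090, Z=-4735782.3879
→ Helmert 7p (PV): X=1609201.5868, Y=3946154.5179, Z=-4735903.2632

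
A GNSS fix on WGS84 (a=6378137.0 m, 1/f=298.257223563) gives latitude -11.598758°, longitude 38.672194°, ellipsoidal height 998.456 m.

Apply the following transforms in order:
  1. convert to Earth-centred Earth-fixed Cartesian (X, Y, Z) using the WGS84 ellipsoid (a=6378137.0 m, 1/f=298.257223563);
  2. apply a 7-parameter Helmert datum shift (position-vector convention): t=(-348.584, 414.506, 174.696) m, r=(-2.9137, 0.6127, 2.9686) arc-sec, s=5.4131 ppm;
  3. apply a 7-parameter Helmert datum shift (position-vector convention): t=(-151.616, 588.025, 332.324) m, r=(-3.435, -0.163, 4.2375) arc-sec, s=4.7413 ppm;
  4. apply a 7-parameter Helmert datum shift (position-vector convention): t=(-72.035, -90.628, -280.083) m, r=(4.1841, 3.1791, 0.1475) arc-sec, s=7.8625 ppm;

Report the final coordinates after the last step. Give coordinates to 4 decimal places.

start: φ=-11.598758°, λ=38.672194°, h=998.456 m
→ ECEF (a=6378137.000, f=1/298.257223563): X=4879364.6437, Y=3905221.8571, Z=-1274155.5727
→ Helmert 7p (PV): X=4878982.4824, Y=3905709.7287, Z=-1274057.4334
→ Helmert 7p (PV): X=4878774.7667, Y=3906395.2886, Z=-1273792.3379
→ Helmert 7p (PV): X=4878718.6649, Y=3906364.7026, Z=-1274078.3896

X=4878718.6649 m, Y=3906364.7026 m, Z=-1274078.3896 m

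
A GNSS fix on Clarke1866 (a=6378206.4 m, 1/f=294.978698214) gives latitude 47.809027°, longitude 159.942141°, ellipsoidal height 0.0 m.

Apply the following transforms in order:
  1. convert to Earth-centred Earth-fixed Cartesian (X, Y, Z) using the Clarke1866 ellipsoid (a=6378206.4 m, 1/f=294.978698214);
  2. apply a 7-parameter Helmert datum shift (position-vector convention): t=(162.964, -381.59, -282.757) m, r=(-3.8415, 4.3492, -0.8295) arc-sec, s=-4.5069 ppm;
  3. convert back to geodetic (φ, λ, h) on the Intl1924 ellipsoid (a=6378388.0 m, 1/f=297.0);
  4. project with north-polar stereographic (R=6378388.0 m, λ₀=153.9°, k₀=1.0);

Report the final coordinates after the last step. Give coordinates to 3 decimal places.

start: φ=47.809027°, λ=159.942141°, h=0.000 m
→ ECEF (a=6378206.400, f=1/294.978698214): X=-4031308.5775, Y=1471888.2552, Z=4702437.4760
→ Helmert 7p (PV): X=-4031022.3727, Y=1471603.8218, Z=4702191.1150
→ geod (Bowring, a=6378388.000): φ=47.80866828°, λ=159.94439775°, h=-690.5260 m
→ stereo (R=6378388.0, λ₀=153.9°): E=518210.6012, N=-4893961.9515

E=518210.601 m, N=-4893961.951 m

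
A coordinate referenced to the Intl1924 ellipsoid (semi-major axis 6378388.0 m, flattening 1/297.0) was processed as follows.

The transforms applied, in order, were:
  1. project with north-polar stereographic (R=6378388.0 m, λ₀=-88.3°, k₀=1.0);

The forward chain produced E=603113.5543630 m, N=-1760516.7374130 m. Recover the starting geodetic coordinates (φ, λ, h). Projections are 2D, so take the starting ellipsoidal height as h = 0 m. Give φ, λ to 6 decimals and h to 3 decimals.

φ=73.400477°, λ=-69.389690°, h=0.000 m

start: E=603113.5544, N=-1760516.7374 m
→ stereo⁻¹: φ=73.40047700°, λ=-69.38969000°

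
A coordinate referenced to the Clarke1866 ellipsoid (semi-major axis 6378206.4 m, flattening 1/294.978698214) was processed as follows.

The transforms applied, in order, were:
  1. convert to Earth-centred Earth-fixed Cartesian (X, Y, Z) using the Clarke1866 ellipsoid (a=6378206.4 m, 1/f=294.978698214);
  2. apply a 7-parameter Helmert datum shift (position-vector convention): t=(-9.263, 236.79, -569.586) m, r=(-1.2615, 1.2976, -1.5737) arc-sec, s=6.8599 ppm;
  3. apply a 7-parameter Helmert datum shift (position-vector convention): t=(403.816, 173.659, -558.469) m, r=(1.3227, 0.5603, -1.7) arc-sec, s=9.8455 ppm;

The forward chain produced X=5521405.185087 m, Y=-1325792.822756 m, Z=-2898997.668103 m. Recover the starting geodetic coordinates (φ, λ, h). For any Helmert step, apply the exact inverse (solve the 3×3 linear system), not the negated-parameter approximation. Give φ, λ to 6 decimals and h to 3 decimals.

start: X=5521405.1851, Y=-1325792.8228, Z=-2898997.6681 m
→ Helmert⁻¹: X=5520965.8139, Y=-1325926.5105, Z=-2898387.1629
→ Helmert⁻¹: X=5520965.5510, Y=-1326094.3584, Z=-2897771.0765
→ geod (Bowring, a=6378206.400): φ=-27.19540600°, λ=-13.50616000°, h=969.0640 m

φ=-27.195406°, λ=-13.506160°, h=969.064 m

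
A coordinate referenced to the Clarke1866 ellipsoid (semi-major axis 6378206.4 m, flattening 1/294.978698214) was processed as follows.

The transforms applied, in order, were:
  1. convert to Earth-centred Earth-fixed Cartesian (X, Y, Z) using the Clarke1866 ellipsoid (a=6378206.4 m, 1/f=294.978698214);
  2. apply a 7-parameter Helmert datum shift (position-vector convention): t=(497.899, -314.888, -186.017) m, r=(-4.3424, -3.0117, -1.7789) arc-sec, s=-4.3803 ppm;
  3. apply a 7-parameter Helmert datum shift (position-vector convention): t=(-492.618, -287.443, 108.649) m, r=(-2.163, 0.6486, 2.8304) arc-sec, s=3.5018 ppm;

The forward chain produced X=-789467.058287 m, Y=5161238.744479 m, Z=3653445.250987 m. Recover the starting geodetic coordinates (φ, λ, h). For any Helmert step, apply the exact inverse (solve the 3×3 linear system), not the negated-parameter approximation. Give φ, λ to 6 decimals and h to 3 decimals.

start: X=-789467.0583, Y=5161238.7445, Z=3653445.2510 m
→ Helmert⁻¹: X=-788912.3388, Y=5161480.6273, Z=3653375.4540
→ Helmert⁻¹: X=-789404.8642, Y=5161734.3979, Z=3653697.6687
→ geod (Bowring, a=6378206.400): φ=35.16371900°, λ=98.69510300°, h=2006.2860 m

φ=35.163719°, λ=98.695103°, h=2006.286 m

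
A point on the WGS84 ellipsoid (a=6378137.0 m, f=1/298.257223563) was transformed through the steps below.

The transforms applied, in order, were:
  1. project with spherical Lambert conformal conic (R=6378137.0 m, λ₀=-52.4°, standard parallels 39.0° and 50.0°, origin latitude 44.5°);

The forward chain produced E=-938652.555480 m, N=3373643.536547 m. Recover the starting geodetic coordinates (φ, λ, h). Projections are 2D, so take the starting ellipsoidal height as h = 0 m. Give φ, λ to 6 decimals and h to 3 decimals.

φ=72.306531°, λ=-76.566851°, h=0.000 m

start: E=-938652.5555, N=3373643.5365 m
→ lcc⁻¹: φ=72.30653100°, λ=-76.56685100°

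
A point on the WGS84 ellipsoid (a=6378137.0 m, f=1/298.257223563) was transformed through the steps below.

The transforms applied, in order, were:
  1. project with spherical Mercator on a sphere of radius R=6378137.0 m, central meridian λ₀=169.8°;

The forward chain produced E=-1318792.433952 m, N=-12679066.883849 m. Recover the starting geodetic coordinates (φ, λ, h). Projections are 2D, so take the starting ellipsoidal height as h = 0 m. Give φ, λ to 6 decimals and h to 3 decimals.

φ=-74.399943°, λ=157.953086°, h=0.000 m

start: E=-1318792.4340, N=-12679066.8838 m
→ merc⁻¹: φ=-74.39994300°, λ=157.95308600°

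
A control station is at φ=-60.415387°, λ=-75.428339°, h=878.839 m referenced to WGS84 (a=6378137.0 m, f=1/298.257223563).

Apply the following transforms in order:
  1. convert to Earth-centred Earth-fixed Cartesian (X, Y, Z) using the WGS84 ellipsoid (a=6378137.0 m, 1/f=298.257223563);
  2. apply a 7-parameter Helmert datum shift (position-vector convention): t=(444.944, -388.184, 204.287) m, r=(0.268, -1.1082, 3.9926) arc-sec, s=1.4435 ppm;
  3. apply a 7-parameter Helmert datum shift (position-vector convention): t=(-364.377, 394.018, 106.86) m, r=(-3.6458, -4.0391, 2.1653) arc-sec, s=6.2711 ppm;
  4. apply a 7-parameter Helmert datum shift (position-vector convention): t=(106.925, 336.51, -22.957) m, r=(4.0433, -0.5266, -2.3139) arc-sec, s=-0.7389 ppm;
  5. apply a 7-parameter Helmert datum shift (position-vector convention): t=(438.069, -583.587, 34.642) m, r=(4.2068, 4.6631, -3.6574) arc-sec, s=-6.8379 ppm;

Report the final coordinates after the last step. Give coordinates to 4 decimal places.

start: φ=-60.415387°, λ=-75.428339°, h=878.839 m
→ ECEF (a=6378137.000, f=1/298.257223563): X=794366.0797, Y=-3055813.7286, Z=-5524236.2437
→ Helmert 7p (PV): X=794901.0010, Y=-3056183.7697, Z=-5524039.6334
→ Helmert 7p (PV): X=794681.8649, Y=-3055898.2125, Z=-5523897.8299
→ Helmert 7p (PV): X=794768.0240, Y=-3055460.0774, Z=-5523974.5795
→ Helmert 7p (PV): X=795021.5992, Y=-3055924.2024, Z=-5523982.4487

X=795021.5992 m, Y=-3055924.2024 m, Z=-5523982.4487 m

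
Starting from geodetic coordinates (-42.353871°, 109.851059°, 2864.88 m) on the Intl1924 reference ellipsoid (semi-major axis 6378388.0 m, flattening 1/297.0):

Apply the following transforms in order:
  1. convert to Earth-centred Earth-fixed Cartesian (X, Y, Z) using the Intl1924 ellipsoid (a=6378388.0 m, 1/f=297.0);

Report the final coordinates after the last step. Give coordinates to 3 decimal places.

start: φ=-42.353871°, λ=109.851059°, h=2864.880 m
→ ECEF (a=6378388.000, f=1/297.0): X=-1603798.5357, Y=4442296.7506, Z=-4276737.1883

X=-1603798.536 m, Y=4442296.751 m, Z=-4276737.188 m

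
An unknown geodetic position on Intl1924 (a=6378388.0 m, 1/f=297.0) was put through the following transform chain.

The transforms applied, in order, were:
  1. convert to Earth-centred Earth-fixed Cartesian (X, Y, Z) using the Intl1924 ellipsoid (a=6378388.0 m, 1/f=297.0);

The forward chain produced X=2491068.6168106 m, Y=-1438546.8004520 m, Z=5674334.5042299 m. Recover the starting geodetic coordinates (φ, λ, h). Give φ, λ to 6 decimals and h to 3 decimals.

start: X=2491068.6168, Y=-1438546.8005, Z=5674334.5042 m
→ geod (Bowring, a=6378388.000): φ=63.27282900°, λ=-30.00565200°, h=547.2600 m

φ=63.272829°, λ=-30.005652°, h=547.260 m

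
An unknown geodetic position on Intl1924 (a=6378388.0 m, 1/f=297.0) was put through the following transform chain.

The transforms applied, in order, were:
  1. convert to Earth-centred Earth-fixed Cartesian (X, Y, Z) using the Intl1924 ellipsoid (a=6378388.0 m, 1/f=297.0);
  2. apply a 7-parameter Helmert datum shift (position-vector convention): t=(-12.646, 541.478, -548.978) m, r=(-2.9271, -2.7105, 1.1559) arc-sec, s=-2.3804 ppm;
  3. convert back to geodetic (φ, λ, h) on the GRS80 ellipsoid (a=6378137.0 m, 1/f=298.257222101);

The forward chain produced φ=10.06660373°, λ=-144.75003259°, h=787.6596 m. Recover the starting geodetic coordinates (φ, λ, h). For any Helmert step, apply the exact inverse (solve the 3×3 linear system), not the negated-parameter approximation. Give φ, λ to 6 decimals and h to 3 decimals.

start: φ=10.066604°, λ=-144.750033°, h=787.660 m
→ ECEF (a=6378137.000, f=1/298.257222101): X=-5129625.6603, Y=-3625256.6196, Z=1107640.4645
→ Helmert⁻¹: X=-5129630.9809, Y=-3625793.7088, Z=1108208.0347
→ geod (Bowring, a=6378388.000): φ=10.07144200°, λ=-144.74606000°, h=948.1710 m

φ=10.071442°, λ=-144.746060°, h=948.171 m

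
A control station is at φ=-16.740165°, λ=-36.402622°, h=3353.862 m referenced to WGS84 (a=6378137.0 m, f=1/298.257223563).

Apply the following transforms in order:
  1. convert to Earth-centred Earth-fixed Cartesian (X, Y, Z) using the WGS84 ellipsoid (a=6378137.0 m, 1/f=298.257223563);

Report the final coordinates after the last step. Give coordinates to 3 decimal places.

start: φ=-16.740165°, λ=-36.402622°, h=3353.862 m
→ ECEF (a=6378137.000, f=1/298.257223563): X=4919944.7611, Y=-3627643.6551, Z=-1826281.5503

X=4919944.761 m, Y=-3627643.655 m, Z=-1826281.550 m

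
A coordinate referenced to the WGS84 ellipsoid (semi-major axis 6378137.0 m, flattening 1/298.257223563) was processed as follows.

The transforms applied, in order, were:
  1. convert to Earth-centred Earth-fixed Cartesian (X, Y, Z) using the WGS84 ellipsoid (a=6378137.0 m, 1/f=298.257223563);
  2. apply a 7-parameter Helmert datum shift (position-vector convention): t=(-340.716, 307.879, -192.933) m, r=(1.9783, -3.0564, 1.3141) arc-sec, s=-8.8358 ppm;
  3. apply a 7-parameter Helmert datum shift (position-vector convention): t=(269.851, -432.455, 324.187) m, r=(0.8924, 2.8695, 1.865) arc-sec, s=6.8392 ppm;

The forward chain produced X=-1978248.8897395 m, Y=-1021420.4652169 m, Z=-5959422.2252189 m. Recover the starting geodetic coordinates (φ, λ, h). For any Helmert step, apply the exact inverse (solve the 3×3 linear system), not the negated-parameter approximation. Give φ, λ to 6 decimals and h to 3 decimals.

start: X=-1978248.8897, Y=-1021420.4652, Z=-5959422.2252 m
→ Helmert⁻¹: X=-1978431.5308, Y=-1020988.9236, Z=-5959728.7587
→ Helmert⁻¹: X=-1978203.1076, Y=-1021350.3821, Z=-5959549.3749
→ geod (Bowring, a=6378137.000): φ=-69.64162700°, λ=-152.69259900°, h=2454.0270 m

φ=-69.641627°, λ=-152.692599°, h=2454.027 m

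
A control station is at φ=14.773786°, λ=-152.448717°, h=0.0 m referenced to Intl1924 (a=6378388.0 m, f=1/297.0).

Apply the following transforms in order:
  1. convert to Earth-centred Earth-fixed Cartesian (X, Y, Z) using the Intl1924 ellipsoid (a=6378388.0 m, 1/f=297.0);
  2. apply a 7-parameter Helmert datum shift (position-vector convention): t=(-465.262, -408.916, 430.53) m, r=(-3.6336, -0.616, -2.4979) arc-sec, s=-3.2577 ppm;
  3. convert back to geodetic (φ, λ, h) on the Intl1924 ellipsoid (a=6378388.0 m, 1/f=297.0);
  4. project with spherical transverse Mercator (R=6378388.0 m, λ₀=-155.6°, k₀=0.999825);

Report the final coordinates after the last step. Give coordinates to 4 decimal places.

E=339345.6653 m, N=1647069.1297 m

start: φ=14.773786°, λ=-152.448717°, h=0.000 m
→ ECEF (a=6378388.000, f=1/297.0): X=-5469301.0352, Y=-2853362.7355, Z=1615929.3093
→ Helmert 7p (PV): X=-5469787.8603, Y=-2853667.6558, Z=1616388.5066
→ geod (Bowring, a=6378388.000): φ=14.77647882°, λ=-152.44829756°, h=670.8284 m
→ tm (R=6378388.0, λ₀=-155.6°): E=339345.6653, N=1647069.1297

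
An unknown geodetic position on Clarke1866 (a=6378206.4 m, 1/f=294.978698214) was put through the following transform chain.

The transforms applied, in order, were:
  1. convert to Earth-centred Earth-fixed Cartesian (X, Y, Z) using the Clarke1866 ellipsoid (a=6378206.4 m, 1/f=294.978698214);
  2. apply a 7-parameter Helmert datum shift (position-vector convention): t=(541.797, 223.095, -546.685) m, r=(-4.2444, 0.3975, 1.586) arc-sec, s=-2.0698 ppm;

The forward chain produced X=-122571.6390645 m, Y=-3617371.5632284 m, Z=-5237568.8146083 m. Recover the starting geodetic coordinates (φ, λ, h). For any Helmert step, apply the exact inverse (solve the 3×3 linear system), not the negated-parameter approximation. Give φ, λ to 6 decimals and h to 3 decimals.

start: X=-122571.6391, Y=-3617371.5632, Z=-5237568.8146 m
→ Helmert⁻¹: X=-123131.4137, Y=-3617493.4329, Z=-5237107.6452
→ geod (Bowring, a=6378206.400): φ=-55.53170700°, λ=-91.94946800°, h=2667.2960 m

φ=-55.531707°, λ=-91.949468°, h=2667.296 m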